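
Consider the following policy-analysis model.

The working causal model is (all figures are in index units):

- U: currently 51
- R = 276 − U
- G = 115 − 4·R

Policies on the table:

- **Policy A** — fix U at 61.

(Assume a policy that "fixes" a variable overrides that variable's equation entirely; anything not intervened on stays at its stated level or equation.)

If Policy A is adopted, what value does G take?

-745

Policy A (U := 61):
  U = 61
  R = 276 − 61 = 215
  G = 115 − 4·215 = -745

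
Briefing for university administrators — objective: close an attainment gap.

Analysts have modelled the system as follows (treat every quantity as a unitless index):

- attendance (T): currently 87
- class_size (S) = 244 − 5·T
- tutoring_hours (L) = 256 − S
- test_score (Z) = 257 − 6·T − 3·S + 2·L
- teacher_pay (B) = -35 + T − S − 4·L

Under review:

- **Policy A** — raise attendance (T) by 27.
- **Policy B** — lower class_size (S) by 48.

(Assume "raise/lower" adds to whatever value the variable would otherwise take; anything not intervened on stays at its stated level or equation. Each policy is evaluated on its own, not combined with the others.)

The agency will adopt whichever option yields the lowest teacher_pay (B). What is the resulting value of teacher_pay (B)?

-1923

Policy A (T + 27):
  T = 87 + 27 = 114
  S = 244 − 5·114 = -326
  L = 256 − (-326) = 582
  B = -35 + 114 − (-326) − 4·582 = -1923
Policy B (S − 48):
  T = 87
  S = 244 − 5·87 (−48 from intervention) = -239
  L = 256 − (-239) = 495
  B = -35 + 87 − (-239) − 4·495 = -1689
Comparing — Policy A: B=-1923, Policy B: B=-1689. Lowest is -1923 (Policy A).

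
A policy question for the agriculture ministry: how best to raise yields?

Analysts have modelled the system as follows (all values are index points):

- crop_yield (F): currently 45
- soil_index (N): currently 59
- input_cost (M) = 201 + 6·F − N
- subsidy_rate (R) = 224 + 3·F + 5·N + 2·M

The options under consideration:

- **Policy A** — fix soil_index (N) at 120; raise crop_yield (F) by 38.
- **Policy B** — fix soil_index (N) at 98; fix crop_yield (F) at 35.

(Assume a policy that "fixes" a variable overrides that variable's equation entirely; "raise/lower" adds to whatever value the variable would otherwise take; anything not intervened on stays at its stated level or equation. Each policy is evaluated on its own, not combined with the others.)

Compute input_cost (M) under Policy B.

Policy B (N := 98, F := 35):
  F = 35
  N = 98
  M = 201 + 6·35 − 98 = 313

313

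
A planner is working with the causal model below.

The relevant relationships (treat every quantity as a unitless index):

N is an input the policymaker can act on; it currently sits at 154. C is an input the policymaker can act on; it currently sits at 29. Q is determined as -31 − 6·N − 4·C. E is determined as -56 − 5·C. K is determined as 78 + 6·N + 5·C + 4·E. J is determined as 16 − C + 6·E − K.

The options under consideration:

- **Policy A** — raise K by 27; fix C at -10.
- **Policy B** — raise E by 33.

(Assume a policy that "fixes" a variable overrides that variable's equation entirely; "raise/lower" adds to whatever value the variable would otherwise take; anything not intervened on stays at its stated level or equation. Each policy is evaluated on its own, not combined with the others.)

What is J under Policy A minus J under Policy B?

531

Policy A (K + 27, C := -10):
  N = 154
  C = -10
  E = -56 − 5·(-10) = -6
  K = 78 + 6·154 + 5·(-10) + 4·(-6) (+27 from intervention) = 955
  J = 16 − (-10) + 6·(-6) − 955 = -965
Policy B (E + 33):
  N = 154
  C = 29
  E = -56 − 5·29 (+33 from intervention) = -168
  K = 78 + 6·154 + 5·29 + 4·(-168) = 475
  J = 16 − 29 + 6·(-168) − 475 = -1496
J: -965 − (-1496) = 531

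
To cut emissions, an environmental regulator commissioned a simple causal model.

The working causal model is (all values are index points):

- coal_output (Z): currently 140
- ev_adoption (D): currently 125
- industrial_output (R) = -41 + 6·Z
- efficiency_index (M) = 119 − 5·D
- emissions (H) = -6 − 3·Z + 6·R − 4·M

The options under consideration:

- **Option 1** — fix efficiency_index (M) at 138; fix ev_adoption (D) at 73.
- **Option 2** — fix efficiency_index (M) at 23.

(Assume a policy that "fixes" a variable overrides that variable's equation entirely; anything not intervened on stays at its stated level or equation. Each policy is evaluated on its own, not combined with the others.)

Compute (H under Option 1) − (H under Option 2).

Option 1 (M := 138, D := 73):
  Z = 140
  D = 73
  R = -41 + 6·140 = 799
  M = 138
  H = -6 − 3·140 + 6·799 − 4·138 = 3816
Option 2 (M := 23):
  Z = 140
  D = 125
  R = -41 + 6·140 = 799
  M = 23
  H = -6 − 3·140 + 6·799 − 4·23 = 4276
H: 3816 − 4276 = -460

-460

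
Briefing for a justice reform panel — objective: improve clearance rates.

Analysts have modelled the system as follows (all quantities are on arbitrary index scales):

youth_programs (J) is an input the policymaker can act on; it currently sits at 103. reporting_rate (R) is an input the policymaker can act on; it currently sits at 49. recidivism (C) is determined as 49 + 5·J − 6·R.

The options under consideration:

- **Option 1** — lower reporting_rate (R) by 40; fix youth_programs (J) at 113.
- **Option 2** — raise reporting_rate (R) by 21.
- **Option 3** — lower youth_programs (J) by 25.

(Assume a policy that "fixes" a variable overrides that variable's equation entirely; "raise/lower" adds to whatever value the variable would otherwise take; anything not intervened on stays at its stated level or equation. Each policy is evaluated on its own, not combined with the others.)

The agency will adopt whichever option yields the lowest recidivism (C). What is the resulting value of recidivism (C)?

Option 1 (R − 40, J := 113):
  J = 113
  R = 49 − 40 = 9
  C = 49 + 5·113 − 6·9 = 560
Option 2 (R + 21):
  J = 103
  R = 49 + 21 = 70
  C = 49 + 5·103 − 6·70 = 144
Option 3 (J − 25):
  J = 103 − 25 = 78
  R = 49
  C = 49 + 5·78 − 6·49 = 145
Comparing — Option 1: C=560, Option 2: C=144, Option 3: C=145. Lowest is 144 (Option 2).

144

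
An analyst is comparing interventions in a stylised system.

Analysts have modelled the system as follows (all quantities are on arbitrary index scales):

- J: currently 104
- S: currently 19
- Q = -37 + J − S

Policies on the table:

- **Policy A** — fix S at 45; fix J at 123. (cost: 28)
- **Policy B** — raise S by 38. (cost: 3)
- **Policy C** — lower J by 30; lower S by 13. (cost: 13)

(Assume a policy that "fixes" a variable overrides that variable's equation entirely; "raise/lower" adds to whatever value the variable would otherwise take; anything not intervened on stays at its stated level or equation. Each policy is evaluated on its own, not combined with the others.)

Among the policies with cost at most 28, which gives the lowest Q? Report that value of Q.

Policy A (S := 45, J := 123):
  J = 123
  S = 45
  Q = -37 + 123 − 45 = 41
Policy B (S + 38):
  J = 104
  S = 19 + 38 = 57
  Q = -37 + 104 − 57 = 10
Policy C (J − 30, S − 13):
  J = 104 − 30 = 74
  S = 19 − 13 = 6
  Q = -37 + 74 − 6 = 31
Comparing — Policy A: Q=41, Policy B: Q=10, Policy C: Q=31. Lowest is 10 (Policy B).

10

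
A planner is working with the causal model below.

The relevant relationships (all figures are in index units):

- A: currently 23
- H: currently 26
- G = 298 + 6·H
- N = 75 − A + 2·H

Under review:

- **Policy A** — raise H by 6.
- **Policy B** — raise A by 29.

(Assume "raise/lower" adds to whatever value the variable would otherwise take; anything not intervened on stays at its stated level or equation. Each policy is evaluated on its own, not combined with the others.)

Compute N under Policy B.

Policy B (A + 29):
  A = 23 + 29 = 52
  H = 26
  N = 75 − 52 + 2·26 = 75

75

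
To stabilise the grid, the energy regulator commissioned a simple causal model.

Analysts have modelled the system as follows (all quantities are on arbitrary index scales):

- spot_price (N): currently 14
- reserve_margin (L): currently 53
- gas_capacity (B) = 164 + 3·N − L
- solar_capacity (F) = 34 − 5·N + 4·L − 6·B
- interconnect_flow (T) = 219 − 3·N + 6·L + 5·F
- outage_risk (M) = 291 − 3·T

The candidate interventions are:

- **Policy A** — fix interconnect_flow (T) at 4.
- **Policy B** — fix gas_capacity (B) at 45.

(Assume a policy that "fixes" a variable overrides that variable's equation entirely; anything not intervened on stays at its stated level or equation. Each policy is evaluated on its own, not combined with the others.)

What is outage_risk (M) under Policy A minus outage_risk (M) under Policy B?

63

Policy A (T := 4):
  N = 14
  L = 53
  B = 164 + 3·14 − 53 = 153
  F = 34 − 5·14 + 4·53 − 6·153 = -742
  T = 4
  M = 291 − 3·4 = 279
Policy B (B := 45):
  N = 14
  L = 53
  B = 45
  F = 34 − 5·14 + 4·53 − 6·45 = -94
  T = 219 − 3·14 + 6·53 + 5·(-94) = 25
  M = 291 − 3·25 = 216
M: 279 − 216 = 63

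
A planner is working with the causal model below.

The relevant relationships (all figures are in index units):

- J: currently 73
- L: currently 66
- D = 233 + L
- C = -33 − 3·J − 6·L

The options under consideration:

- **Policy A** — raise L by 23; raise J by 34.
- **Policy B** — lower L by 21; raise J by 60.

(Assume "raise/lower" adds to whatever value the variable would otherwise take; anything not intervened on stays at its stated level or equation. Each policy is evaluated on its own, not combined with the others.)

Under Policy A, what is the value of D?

Policy A (L + 23, J + 34):
  L = 66 + 23 = 89
  D = 233 + 89 = 322

322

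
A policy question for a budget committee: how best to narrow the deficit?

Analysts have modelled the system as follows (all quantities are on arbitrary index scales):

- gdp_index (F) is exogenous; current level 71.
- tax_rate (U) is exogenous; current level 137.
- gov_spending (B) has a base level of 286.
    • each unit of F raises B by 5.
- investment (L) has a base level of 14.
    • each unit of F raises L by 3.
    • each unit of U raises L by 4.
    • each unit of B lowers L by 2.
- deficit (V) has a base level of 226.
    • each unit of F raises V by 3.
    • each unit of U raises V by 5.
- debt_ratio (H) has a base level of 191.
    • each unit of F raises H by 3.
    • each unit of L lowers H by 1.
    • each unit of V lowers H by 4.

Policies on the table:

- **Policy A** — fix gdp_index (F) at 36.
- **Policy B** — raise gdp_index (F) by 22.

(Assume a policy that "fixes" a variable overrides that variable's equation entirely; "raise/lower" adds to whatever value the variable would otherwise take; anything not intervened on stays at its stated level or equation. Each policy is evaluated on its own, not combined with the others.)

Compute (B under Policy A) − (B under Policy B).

Policy A (F := 36):
  F = 36
  B = 286 + 5·36 = 466
Policy B (F + 22):
  F = 71 + 22 = 93
  B = 286 + 5·93 = 751
B: 466 − 751 = -285

-285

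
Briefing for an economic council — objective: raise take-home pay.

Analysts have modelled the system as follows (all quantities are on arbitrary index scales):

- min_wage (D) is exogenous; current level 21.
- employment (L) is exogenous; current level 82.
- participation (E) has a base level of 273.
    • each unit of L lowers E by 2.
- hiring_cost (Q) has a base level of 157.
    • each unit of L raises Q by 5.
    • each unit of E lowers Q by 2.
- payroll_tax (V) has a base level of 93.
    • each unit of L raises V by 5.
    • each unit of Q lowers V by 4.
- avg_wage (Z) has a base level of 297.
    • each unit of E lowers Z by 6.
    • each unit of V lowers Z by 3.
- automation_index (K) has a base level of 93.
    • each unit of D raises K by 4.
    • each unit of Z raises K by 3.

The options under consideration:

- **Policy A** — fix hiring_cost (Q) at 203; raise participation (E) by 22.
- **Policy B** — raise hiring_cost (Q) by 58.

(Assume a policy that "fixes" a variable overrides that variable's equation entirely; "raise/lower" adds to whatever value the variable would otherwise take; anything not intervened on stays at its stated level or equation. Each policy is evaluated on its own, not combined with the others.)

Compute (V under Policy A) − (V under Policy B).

Policy A (Q := 203, E + 22):
  L = 82
  E = 273 − 2·82 (+22 from intervention) = 131
  Q = 203
  V = 93 + 5·82 − 4·203 = -309
Policy B (Q + 58):
  L = 82
  E = 273 − 2·82 = 109
  Q = 157 + 5·82 − 2·109 (+58 from intervention) = 407
  V = 93 + 5·82 − 4·407 = -1125
V: -309 − (-1125) = 816

816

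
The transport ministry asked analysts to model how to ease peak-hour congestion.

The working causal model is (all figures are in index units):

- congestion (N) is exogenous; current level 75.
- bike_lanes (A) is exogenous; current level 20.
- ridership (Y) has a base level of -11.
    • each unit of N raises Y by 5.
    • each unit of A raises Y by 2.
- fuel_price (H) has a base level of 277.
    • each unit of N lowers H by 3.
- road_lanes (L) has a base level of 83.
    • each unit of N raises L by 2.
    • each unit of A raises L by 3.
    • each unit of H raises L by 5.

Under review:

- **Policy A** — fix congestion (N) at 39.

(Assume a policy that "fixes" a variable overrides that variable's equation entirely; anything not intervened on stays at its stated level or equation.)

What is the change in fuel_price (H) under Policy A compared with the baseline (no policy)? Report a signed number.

108

Baseline:
  N = 75
  H = 277 − 3·75 = 52
Policy A (N := 39):
  N = 39
  H = 277 − 3·39 = 160
Change in H: 160 − 52 = 108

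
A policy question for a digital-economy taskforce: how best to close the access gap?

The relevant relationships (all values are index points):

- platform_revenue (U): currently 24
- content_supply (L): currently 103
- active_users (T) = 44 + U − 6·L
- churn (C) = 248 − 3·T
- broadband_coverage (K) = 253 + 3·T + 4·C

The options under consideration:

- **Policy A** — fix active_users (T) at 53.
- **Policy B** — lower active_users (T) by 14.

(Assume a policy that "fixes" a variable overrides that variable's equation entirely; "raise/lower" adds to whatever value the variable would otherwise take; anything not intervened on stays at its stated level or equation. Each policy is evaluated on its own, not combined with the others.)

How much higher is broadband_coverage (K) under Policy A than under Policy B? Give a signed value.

Policy A (T := 53):
  U = 24
  L = 103
  T = 53
  C = 248 − 3·53 = 89
  K = 253 + 3·53 + 4·89 = 768
Policy B (T − 14):
  U = 24
  L = 103
  T = 44 + 24 − 6·103 (−14 from intervention) = -564
  C = 248 − 3·(-564) = 1940
  K = 253 + 3·(-564) + 4·1940 = 6321
K: 768 − 6321 = -5553

-5553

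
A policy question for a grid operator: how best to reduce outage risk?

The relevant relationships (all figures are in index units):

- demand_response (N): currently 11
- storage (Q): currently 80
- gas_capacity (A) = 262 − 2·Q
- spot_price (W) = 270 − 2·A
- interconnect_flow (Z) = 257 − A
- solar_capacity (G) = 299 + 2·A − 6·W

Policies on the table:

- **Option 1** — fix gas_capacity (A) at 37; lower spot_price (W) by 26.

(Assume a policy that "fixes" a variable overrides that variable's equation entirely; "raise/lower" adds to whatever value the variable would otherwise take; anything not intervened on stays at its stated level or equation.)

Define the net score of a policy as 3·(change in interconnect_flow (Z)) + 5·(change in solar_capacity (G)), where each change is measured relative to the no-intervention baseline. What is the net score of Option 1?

Baseline:
  Q = 80
  A = 262 − 2·80 = 102
  W = 270 − 2·102 = 66
  Z = 257 − 102 = 155
  G = 299 + 2·102 − 6·66 = 107
Option 1 (A := 37, W − 26):
  Q = 80
  A = 37
  W = 270 − 2·37 (−26 from intervention) = 170
  Z = 257 − 37 = 220
  G = 299 + 2·37 − 6·170 = -647
ΔZ = 220 − 155 = 65; ΔG = -647 − 107 = -754
Score = 3·65 + 5·(-754) = -3575

-3575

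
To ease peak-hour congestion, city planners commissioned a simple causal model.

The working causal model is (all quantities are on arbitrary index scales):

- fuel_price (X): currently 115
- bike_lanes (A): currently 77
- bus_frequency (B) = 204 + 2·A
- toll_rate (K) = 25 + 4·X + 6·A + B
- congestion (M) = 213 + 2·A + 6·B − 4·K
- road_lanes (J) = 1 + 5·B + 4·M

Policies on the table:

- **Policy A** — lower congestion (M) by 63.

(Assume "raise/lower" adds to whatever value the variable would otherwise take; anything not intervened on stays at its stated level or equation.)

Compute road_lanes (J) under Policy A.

Policy A (M − 63):
  X = 115
  A = 77
  B = 204 + 2·77 = 358
  K = 25 + 4·115 + 6·77 + 358 = 1305
  M = 213 + 2·77 + 6·358 − 4·1305 (−63 from intervention) = -2768
  J = 1 + 5·358 + 4·(-2768) = -9281

-9281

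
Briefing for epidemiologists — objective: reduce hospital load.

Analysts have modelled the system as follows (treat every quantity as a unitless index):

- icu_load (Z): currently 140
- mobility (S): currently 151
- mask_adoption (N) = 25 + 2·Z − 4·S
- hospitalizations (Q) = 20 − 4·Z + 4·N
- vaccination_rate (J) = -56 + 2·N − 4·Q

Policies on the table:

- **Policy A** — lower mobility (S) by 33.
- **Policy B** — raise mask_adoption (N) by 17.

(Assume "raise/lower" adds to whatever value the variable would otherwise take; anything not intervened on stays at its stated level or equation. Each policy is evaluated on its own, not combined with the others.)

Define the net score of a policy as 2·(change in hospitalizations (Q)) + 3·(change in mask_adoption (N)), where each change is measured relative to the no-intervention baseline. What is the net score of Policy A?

Baseline:
  Z = 140
  S = 151
  N = 25 + 2·140 − 4·151 = -299
  Q = 20 − 4·140 + 4·(-299) = -1736
Policy A (S − 33):
  Z = 140
  S = 151 − 33 = 118
  N = 25 + 2·140 − 4·118 = -167
  Q = 20 − 4·140 + 4·(-167) = -1208
ΔQ = -1208 − (-1736) = 528; ΔN = -167 − (-299) = 132
Score = 2·528 + 3·132 = 1452

1452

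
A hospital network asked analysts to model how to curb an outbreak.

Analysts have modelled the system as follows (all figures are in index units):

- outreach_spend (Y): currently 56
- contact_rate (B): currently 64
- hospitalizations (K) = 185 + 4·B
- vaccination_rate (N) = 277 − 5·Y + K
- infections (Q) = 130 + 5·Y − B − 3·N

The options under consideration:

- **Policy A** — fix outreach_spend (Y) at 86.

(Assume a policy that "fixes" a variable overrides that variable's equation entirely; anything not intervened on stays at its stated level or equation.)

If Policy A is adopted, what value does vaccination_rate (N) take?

Policy A (Y := 86):
  Y = 86
  B = 64
  K = 185 + 4·64 = 441
  N = 277 − 5·86 + 441 = 288

288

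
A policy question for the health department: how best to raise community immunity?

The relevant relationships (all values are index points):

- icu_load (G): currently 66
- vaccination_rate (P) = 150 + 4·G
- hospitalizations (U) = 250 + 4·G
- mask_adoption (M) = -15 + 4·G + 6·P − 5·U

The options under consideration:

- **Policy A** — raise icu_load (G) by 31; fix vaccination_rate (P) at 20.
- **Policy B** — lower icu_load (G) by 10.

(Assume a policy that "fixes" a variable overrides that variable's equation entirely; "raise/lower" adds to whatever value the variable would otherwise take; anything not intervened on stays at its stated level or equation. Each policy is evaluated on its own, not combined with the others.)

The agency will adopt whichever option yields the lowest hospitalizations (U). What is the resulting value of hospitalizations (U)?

Policy A (G + 31, P := 20):
  G = 66 + 31 = 97
  U = 250 + 4·97 = 638
Policy B (G − 10):
  G = 66 − 10 = 56
  U = 250 + 4·56 = 474
Comparing — Policy A: U=638, Policy B: U=474. Lowest is 474 (Policy B).

474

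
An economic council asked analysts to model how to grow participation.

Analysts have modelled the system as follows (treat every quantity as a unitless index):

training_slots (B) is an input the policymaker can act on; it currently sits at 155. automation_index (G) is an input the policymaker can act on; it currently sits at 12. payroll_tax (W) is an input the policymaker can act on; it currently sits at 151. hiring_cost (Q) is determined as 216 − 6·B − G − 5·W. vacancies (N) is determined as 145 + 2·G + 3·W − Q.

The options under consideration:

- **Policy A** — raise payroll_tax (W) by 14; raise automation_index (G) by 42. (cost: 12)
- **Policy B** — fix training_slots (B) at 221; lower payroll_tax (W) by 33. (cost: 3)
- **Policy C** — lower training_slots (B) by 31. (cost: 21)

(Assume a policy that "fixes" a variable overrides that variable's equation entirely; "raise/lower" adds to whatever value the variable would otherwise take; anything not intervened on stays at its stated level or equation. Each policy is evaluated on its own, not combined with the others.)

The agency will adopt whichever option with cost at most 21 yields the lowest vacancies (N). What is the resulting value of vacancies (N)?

1917

Policy A (W + 14, G + 42):
  B = 155
  G = 12 + 42 = 54
  W = 151 + 14 = 165
  Q = 216 − 6·155 − 54 − 5·165 = -1593
  N = 145 + 2·54 + 3·165 − (-1593) = 2341
Policy B (B := 221, W − 33):
  B = 221
  G = 12
  W = 151 − 33 = 118
  Q = 216 − 6·221 − 12 − 5·118 = -1712
  N = 145 + 2·12 + 3·118 − (-1712) = 2235
Policy C (B − 31):
  B = 155 − 31 = 124
  G = 12
  W = 151
  Q = 216 − 6·124 − 12 − 5·151 = -1295
  N = 145 + 2·12 + 3·151 − (-1295) = 1917
Comparing — Policy A: N=2341, Policy B: N=2235, Policy C: N=1917. Lowest is 1917 (Policy C).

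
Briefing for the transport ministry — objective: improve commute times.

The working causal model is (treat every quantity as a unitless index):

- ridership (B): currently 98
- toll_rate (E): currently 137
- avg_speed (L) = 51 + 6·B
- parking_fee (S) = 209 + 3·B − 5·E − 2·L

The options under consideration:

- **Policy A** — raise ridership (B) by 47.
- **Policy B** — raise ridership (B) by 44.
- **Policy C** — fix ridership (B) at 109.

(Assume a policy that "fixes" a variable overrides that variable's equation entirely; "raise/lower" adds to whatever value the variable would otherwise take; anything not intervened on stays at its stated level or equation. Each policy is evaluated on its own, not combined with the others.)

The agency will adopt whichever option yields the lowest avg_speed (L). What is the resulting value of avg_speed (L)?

Policy A (B + 47):
  B = 98 + 47 = 145
  L = 51 + 6·145 = 921
Policy B (B + 44):
  B = 98 + 44 = 142
  L = 51 + 6·142 = 903
Policy C (B := 109):
  B = 109
  L = 51 + 6·109 = 705
Comparing — Policy A: L=921, Policy B: L=903, Policy C: L=705. Lowest is 705 (Policy C).

705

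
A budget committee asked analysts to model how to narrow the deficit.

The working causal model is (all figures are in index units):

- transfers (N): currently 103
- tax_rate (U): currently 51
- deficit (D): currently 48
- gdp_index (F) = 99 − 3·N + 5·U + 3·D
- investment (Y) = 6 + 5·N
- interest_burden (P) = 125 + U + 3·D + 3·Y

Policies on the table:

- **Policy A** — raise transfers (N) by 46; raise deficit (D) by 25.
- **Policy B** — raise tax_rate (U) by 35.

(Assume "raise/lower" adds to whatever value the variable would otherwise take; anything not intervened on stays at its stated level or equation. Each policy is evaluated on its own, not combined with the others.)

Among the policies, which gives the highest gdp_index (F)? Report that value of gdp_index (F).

364

Policy A (N + 46, D + 25):
  N = 103 + 46 = 149
  U = 51
  D = 48 + 25 = 73
  F = 99 − 3·149 + 5·51 + 3·73 = 126
Policy B (U + 35):
  N = 103
  U = 51 + 35 = 86
  D = 48
  F = 99 − 3·103 + 5·86 + 3·48 = 364
Comparing — Policy A: F=126, Policy B: F=364. Highest is 364 (Policy B).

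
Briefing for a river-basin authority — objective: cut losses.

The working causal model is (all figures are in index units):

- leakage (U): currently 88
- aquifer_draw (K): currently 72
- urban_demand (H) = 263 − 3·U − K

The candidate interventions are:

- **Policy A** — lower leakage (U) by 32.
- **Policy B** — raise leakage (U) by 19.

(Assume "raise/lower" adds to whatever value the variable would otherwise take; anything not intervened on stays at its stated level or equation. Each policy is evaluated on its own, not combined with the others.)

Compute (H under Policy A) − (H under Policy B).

153

Policy A (U − 32):
  U = 88 − 32 = 56
  K = 72
  H = 263 − 3·56 − 72 = 23
Policy B (U + 19):
  U = 88 + 19 = 107
  K = 72
  H = 263 − 3·107 − 72 = -130
H: 23 − (-130) = 153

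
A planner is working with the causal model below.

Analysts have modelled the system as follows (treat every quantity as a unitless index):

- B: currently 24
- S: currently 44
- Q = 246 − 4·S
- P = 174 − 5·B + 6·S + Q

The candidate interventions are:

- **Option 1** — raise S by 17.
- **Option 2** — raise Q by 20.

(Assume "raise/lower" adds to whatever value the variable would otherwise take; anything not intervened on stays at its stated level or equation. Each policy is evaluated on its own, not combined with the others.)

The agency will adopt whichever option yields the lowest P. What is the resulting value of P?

408

Option 1 (S + 17):
  B = 24
  S = 44 + 17 = 61
  Q = 246 − 4·61 = 2
  P = 174 − 5·24 + 6·61 + 2 = 422
Option 2 (Q + 20):
  B = 24
  S = 44
  Q = 246 − 4·44 (+20 from intervention) = 90
  P = 174 − 5·24 + 6·44 + 90 = 408
Comparing — Option 1: P=422, Option 2: P=408. Lowest is 408 (Option 2).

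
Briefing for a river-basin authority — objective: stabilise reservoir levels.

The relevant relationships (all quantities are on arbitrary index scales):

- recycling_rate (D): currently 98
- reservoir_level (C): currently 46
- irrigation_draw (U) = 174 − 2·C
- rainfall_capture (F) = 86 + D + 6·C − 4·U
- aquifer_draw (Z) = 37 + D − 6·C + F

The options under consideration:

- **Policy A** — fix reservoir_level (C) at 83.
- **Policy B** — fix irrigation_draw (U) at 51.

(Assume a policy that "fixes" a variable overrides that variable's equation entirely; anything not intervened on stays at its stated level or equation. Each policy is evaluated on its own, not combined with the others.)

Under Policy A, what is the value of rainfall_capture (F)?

Policy A (C := 83):
  D = 98
  C = 83
  U = 174 − 2·83 = 8
  F = 86 + 98 + 6·83 − 4·8 = 650

650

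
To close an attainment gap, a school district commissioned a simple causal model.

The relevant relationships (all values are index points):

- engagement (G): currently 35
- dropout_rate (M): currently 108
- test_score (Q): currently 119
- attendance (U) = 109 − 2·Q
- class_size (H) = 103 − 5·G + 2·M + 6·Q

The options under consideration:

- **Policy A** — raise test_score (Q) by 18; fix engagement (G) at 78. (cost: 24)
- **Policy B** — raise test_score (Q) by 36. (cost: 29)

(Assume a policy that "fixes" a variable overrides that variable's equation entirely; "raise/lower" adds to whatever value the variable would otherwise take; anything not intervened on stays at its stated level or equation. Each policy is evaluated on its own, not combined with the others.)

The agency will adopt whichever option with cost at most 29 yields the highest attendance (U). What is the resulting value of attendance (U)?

Policy A (Q + 18, G := 78):
  Q = 119 + 18 = 137
  U = 109 − 2·137 = -165
Policy B (Q + 36):
  Q = 119 + 36 = 155
  U = 109 − 2·155 = -201
Comparing — Policy A: U=-165, Policy B: U=-201. Highest is -165 (Policy A).

-165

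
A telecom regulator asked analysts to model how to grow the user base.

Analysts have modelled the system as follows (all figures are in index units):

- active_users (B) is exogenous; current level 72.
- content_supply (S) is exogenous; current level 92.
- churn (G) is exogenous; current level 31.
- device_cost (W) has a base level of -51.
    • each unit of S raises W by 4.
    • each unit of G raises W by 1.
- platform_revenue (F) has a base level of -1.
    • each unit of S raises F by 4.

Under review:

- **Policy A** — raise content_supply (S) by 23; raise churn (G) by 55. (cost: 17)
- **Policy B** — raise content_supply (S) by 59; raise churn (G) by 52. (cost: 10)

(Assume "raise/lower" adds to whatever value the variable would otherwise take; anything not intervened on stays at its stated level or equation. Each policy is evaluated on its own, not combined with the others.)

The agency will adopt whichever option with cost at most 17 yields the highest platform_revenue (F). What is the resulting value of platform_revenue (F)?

603

Policy A (S + 23, G + 55):
  S = 92 + 23 = 115
  F = -1 + 4·115 = 459
Policy B (S + 59, G + 52):
  S = 92 + 59 = 151
  F = -1 + 4·151 = 603
Comparing — Policy A: F=459, Policy B: F=603. Highest is 603 (Policy B).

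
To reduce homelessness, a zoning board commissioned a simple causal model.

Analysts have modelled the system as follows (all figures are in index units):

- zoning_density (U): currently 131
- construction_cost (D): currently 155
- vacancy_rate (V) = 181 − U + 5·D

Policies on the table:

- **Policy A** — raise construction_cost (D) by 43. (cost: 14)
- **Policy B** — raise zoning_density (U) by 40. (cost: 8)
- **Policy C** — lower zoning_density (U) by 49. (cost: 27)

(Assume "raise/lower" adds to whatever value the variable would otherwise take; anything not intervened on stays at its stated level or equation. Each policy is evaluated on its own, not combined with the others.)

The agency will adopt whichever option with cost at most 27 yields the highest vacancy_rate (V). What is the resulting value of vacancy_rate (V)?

1040

Policy A (D + 43):
  U = 131
  D = 155 + 43 = 198
  V = 181 − 131 + 5·198 = 1040
Policy B (U + 40):
  U = 131 + 40 = 171
  D = 155
  V = 181 − 171 + 5·155 = 785
Policy C (U − 49):
  U = 131 − 49 = 82
  D = 155
  V = 181 − 82 + 5·155 = 874
Comparing — Policy A: V=1040, Policy B: V=785, Policy C: V=874. Highest is 1040 (Policy A).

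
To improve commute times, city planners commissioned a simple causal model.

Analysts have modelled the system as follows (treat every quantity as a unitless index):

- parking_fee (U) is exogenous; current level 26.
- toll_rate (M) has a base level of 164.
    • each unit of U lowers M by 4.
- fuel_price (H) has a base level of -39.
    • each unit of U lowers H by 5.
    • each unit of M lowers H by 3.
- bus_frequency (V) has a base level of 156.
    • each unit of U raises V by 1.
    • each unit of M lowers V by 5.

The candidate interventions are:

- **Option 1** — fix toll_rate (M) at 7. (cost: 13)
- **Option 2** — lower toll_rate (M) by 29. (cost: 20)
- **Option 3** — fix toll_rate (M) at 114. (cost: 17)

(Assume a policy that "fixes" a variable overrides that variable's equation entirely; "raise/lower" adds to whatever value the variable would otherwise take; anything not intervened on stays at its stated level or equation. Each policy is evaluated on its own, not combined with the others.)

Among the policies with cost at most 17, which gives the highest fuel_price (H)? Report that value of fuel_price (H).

Option 1 (M := 7):
  U = 26
  M = 7
  H = -39 − 5·26 − 3·7 = -190
Option 3 (M := 114):
  U = 26
  M = 114
  H = -39 − 5·26 − 3·114 = -511
Comparing — Option 1: H=-190, Option 3: H=-511. Highest is -190 (Option 1).

-190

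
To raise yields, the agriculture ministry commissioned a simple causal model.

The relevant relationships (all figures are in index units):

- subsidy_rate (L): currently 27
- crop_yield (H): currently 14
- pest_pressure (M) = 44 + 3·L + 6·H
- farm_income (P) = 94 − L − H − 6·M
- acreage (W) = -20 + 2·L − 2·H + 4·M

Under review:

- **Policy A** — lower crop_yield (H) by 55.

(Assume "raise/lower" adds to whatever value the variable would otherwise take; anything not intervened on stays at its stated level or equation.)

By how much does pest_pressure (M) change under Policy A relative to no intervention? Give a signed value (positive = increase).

Baseline:
  L = 27
  H = 14
  M = 44 + 3·27 + 6·14 = 209
Policy A (H − 55):
  L = 27
  H = 14 − 55 = -41
  M = 44 + 3·27 + 6·(-41) = -121
Change in M: -121 − 209 = -330

-330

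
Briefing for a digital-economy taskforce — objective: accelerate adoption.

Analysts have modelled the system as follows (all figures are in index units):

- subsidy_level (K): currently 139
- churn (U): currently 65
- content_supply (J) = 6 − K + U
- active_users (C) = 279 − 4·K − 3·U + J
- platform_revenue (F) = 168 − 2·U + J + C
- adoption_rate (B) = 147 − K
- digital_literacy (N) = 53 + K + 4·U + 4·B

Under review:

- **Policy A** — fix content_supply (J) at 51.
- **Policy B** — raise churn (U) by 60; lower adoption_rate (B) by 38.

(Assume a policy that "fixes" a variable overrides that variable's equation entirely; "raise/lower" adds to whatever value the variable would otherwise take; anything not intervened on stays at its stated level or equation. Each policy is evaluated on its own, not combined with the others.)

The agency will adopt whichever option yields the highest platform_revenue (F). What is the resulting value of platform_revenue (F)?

-332

Policy A (J := 51):
  K = 139
  U = 65
  J = 51
  C = 279 − 4·139 − 3·65 + 51 = -421
  F = 168 − 2·65 + 51 + (-421) = -332
Policy B (U + 60, B − 38):
  K = 139
  U = 65 + 60 = 125
  J = 6 − 139 + 125 = -8
  C = 279 − 4·139 − 3·125 + (-8) = -660
  F = 168 − 2·125 + (-8) + (-660) = -750
Comparing — Policy A: F=-332, Policy B: F=-750. Highest is -332 (Policy A).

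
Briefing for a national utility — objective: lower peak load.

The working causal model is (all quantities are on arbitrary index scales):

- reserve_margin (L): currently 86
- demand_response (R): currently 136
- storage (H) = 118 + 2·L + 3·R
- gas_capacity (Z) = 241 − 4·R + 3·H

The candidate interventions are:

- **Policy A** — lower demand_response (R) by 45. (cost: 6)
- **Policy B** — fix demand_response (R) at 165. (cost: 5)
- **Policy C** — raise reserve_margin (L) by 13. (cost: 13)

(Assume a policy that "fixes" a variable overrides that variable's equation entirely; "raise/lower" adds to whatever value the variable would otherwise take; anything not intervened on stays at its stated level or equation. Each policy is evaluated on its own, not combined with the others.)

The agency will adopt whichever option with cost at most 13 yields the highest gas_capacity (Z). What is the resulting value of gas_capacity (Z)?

Policy A (R − 45):
  L = 86
  R = 136 − 45 = 91
  H = 118 + 2·86 + 3·91 = 563
  Z = 241 − 4·91 + 3·563 = 1566
Policy B (R := 165):
  L = 86
  R = 165
  H = 118 + 2·86 + 3·165 = 785
  Z = 241 − 4·165 + 3·785 = 1936
Policy C (L + 13):
  L = 86 + 13 = 99
  R = 136
  H = 118 + 2·99 + 3·136 = 724
  Z = 241 − 4·136 + 3·724 = 1869
Comparing — Policy A: Z=1566, Policy B: Z=1936, Policy C: Z=1869. Highest is 1936 (Policy B).

1936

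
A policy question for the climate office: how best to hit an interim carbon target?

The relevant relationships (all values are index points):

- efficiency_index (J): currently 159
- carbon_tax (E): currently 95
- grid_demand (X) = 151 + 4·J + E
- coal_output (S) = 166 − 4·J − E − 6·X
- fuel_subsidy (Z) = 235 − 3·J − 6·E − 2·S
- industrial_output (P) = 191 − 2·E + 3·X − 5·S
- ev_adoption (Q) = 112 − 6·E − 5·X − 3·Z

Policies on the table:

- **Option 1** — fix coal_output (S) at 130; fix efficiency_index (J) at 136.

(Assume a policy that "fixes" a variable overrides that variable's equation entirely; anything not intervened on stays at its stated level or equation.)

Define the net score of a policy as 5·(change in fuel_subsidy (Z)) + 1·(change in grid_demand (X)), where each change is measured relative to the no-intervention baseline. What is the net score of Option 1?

-59617

Baseline:
  J = 159
  E = 95
  X = 151 + 4·159 + 95 = 882
  S = 166 − 4·159 − 95 − 6·882 = -5857
  Z = 235 − 3·159 − 6·95 − 2·(-5857) = 10902
Option 1 (S := 130, J := 136):
  J = 136
  E = 95
  X = 151 + 4·136 + 95 = 790
  S = 130
  Z = 235 − 3·136 − 6·95 − 2·130 = -1003
ΔZ = -1003 − 10902 = -11905; ΔX = 790 − 882 = -92
Score = 5·(-11905) + 1·(-92) = -59617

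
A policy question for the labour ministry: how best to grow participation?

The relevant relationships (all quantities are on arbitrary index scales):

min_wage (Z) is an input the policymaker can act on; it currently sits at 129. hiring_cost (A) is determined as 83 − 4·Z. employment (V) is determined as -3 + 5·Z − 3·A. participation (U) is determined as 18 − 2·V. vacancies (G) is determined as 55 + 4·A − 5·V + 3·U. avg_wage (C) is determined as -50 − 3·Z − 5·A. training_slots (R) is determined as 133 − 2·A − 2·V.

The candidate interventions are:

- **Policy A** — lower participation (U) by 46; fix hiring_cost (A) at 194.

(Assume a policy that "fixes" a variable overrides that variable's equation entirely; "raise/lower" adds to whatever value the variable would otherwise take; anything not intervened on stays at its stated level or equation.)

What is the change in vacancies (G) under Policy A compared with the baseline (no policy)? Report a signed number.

Baseline:
  Z = 129
  A = 83 − 4·129 = -433
  V = -3 + 5·129 − 3·(-433) = 1941
  U = 18 − 2·1941 = -3864
  G = 55 + 4·(-433) − 5·1941 + 3·(-3864) = -22974
Policy A (U − 46, A := 194):
  Z = 129
  A = 194
  V = -3 + 5·129 − 3·194 = 60
  U = 18 − 2·60 (−46 from intervention) = -148
  G = 55 + 4·194 − 5·60 + 3·(-148) = 87
Change in G: 87 − (-22974) = 23061

23061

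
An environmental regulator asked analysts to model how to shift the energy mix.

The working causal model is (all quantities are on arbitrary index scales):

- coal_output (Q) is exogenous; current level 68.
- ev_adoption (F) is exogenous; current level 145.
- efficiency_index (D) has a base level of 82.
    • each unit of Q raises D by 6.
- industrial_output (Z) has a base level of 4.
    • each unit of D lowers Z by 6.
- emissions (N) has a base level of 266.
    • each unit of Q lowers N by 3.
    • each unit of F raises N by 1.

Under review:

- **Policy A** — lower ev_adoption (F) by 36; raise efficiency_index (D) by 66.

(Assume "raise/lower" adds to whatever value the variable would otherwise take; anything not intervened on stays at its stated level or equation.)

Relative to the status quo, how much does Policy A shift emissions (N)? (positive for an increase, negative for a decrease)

Baseline:
  Q = 68
  F = 145
  N = 266 − 3·68 + 145 = 207
Policy A (F − 36, D + 66):
  Q = 68
  F = 145 − 36 = 109
  N = 266 − 3·68 + 109 = 171
Change in N: 171 − 207 = -36

-36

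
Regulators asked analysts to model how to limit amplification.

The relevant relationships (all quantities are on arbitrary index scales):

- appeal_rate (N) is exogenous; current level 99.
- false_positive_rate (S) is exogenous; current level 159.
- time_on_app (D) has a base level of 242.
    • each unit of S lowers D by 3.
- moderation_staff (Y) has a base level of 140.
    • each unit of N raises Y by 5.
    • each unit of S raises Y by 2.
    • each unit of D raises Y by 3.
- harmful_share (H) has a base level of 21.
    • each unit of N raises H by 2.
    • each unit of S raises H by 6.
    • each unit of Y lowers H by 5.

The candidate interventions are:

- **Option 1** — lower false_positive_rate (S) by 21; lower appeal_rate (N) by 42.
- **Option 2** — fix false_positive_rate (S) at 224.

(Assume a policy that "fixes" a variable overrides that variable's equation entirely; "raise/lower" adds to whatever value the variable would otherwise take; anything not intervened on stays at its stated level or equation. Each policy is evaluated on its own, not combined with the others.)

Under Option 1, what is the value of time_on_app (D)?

Option 1 (S − 21, N − 42):
  S = 159 − 21 = 138
  D = 242 − 3·138 = -172

-172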